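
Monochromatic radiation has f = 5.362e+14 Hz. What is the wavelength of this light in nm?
559.11 nm

Using the wave equation: c = fλ

Solving for wavelength:
λ = c/f = (3×10⁸ m/s) / (5.362e+14 Hz)
λ = 559.11 nm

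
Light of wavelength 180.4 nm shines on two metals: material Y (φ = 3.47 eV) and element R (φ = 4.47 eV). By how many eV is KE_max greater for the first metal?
1.0000 eV

Using KE_max = hc/λ - φ for each metal:

Photon energy: E = hc/λ = 6.8727 eV

For material Y (φ₁ = 3.47 eV):
KE₁ = E - φ₁ = 6.8727 - 3.47 = 3.4027 eV

For element R (φ₂ = 4.47 eV):
KE₂ = E - φ₂ = 6.8727 - 4.47 = 2.4027 eV

Difference:
ΔKE = KE₁ - KE₂ = 3.4027 - 2.4027 = 1.0000 eV

Note: The difference equals the difference in work functions: 4.47 - 3.47 = 1.00 eV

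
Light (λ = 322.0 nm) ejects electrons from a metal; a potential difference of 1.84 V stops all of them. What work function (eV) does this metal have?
2.01 eV

The stopping potential gives the maximum kinetic energy: KE_max = eV_s = 1.84 eV

From Einstein's photoelectric equation: KE_max = hc/λ - φ
Rearranging: φ = hc/λ - KE_max

Calculate photon energy:
E_photon = hc/λ = (6.626×10⁻³⁴ J·s)(3×10⁸ m/s) / (322.0×10⁻⁹ m) = 3.8504 eV

Therefore:
φ = 3.8504 - 1.84 = 2.01 eV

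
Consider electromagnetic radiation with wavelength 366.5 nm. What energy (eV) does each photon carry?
3.3829 eV

Using E = hf = hc/λ:

E = hc/λ = (6.626×10⁻³⁴ J·s)(3×10⁸ m/s) / (366.5×10⁻⁹ m)
E = 3.3829 eV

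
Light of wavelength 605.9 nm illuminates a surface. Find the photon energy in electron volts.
2.0463 eV

Using E = hf = hc/λ:

E = hc/λ = (6.626×10⁻³⁴ J·s)(3×10⁸ m/s) / (605.9×10⁻⁹ m)
E = 2.0463 eV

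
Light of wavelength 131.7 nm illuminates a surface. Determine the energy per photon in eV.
9.4141 eV

Using E = hf = hc/λ:

E = hc/λ = (6.626×10⁻³⁴ J·s)(3×10⁸ m/s) / (131.7×10⁻⁹ m)
E = 9.4141 eV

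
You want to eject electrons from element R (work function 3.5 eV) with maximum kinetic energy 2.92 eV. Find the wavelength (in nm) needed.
193.12 nm

From Einstein's equation: KE_max = hc/λ - φ

Rearranging for λ:
hc/λ = KE_max + φ
λ = hc/(KE_max + φ)

Required photon energy:
E_photon = KE_max + φ = 2.92 + 3.5 = 6.42 eV

Required wavelength:
λ = hc/E_photon = (6.626×10⁻³⁴)(3×10⁸) / (6.42 × 1.602×10⁻¹⁹)
λ = 193.12 nm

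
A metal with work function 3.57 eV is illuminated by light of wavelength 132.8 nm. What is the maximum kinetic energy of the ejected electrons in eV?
5.7662 eV

Using Einstein's photoelectric equation: KE_max = hf - φ = hc/λ - φ

First, calculate the photon energy:
E_photon = hc/λ = (6.626×10⁻³⁴ J·s)(3×10⁸ m/s) / (132.8×10⁻⁹ m)
E_photon = 9.3362 eV

Then, the maximum kinetic energy:
KE_max = E_photon - φ = 9.3362 eV - 3.57 eV = 5.7662 eV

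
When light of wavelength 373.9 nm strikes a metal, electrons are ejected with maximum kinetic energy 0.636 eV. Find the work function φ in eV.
2.68 eV

From Einstein's photoelectric equation: KE_max = hf - φ = hc/λ - φ

Rearranging for φ:
φ = hc/λ - KE_max

Calculate photon energy:
E_photon = hc/λ = 3.3160 eV

Therefore:
φ = 3.3160 - 0.636 = 2.68 eV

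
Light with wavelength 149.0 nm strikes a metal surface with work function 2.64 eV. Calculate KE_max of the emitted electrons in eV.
5.6811 eV

Using Einstein's photoelectric equation: KE_max = hf - φ = hc/λ - φ

First, calculate the photon energy:
E_photon = hc/λ = (6.626×10⁻³⁴ J·s)(3×10⁸ m/s) / (149.0×10⁻⁹ m)
E_photon = 8.3211 eV

Then, the maximum kinetic energy:
KE_max = E_photon - φ = 8.3211 eV - 2.64 eV = 5.6811 eV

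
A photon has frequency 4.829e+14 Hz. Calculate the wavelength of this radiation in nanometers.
620.82 nm

Using the wave equation: c = fλ

Solving for wavelength:
λ = c/f = (3×10⁸ m/s) / (4.829e+14 Hz)
λ = 620.82 nm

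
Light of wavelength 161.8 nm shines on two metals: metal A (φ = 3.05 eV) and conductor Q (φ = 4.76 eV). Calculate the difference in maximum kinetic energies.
1.7100 eV

Using KE_max = hc/λ - φ for each metal:

Photon energy: E = hc/λ = 7.6628 eV

For metal A (φ₁ = 3.05 eV):
KE₁ = E - φ₁ = 7.6628 - 3.05 = 4.6128 eV

For conductor Q (φ₂ = 4.76 eV):
KE₂ = E - φ₂ = 7.6628 - 4.76 = 2.9028 eV

Difference:
ΔKE = KE₁ - KE₂ = 4.6128 - 2.9028 = 1.7100 eV

Note: The difference equals the difference in work functions: 4.76 - 3.05 = 1.71 eV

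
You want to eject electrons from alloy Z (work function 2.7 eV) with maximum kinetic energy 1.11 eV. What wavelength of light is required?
325.42 nm

From Einstein's equation: KE_max = hc/λ - φ

Rearranging for λ:
hc/λ = KE_max + φ
λ = hc/(KE_max + φ)

Required photon energy:
E_photon = KE_max + φ = 1.11 + 2.7 = 3.81 eV

Required wavelength:
λ = hc/E_photon = (6.626×10⁻³⁴)(3×10⁸) / (3.81 × 1.602×10⁻¹⁹)
λ = 325.42 nm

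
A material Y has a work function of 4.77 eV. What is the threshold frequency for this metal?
1.1534e+15 Hz

The threshold frequency is when the photon energy equals the work function:
hf₀ = φ

Solving for f₀:
f₀ = φ/h = (4.77 eV × 1.602×10⁻¹⁹ J/eV) / (6.626×10⁻³⁴ J·s)
f₀ = 1.1534e+15 Hz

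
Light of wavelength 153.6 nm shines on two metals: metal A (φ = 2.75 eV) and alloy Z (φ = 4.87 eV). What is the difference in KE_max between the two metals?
2.1200 eV

Using KE_max = hc/λ - φ for each metal:

Photon energy: E = hc/λ = 8.0719 eV

For metal A (φ₁ = 2.75 eV):
KE₁ = E - φ₁ = 8.0719 - 2.75 = 5.3219 eV

For alloy Z (φ₂ = 4.87 eV):
KE₂ = E - φ₂ = 8.0719 - 4.87 = 3.2019 eV

Difference:
ΔKE = KE₁ - KE₂ = 5.3219 - 3.2019 = 2.1200 eV

Note: The difference equals the difference in work functions: 4.87 - 2.75 = 2.12 eV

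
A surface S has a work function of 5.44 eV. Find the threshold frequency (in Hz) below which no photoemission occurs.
1.3154e+15 Hz

The threshold frequency is when the photon energy equals the work function:
hf₀ = φ

Solving for f₀:
f₀ = φ/h = (5.44 eV × 1.602×10⁻¹⁹ J/eV) / (6.626×10⁻³⁴ J·s)
f₀ = 1.3154e+15 Hz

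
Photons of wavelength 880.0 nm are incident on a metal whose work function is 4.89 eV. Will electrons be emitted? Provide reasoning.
No

For photoemission, the photon energy must exceed the work function.

Photon energy: E = hc/λ = 1.4089 eV
Work function: φ = 4.89 eV

Since E_photon (1.4089 eV) < φ (4.89 eV), photoemission will NOT occur.
The threshold wavelength is λ₀ = hc/φ = 253.5 nm.
Since 880.0 nm > 253.5 nm, the photons lack sufficient energy.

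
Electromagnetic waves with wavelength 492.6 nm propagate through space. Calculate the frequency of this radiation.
6.0859e+14 Hz

Using the wave equation: c = fλ

Solving for frequency:
f = c/λ = (3×10⁸ m/s) / (492.6×10⁻⁹ m)
f = 6.0859e+14 Hz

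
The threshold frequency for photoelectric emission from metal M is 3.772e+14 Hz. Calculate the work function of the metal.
1.56 eV

At the threshold frequency, photon energy equals work function:
φ = hf₀

Calculating:
φ = (6.626×10⁻³⁴ J·s)(3.772e+14 Hz)
φ = 1.56 eV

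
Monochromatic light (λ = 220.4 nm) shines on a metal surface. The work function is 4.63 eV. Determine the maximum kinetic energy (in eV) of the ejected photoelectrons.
0.9954 eV

Using Einstein's photoelectric equation: KE_max = hf - φ = hc/λ - φ

First, calculate the photon energy:
E_photon = hc/λ = (6.626×10⁻³⁴ J·s)(3×10⁸ m/s) / (220.4×10⁻⁹ m)
E_photon = 5.6254 eV

Then, the maximum kinetic energy:
KE_max = E_photon - φ = 5.6254 eV - 4.63 eV = 0.9954 eV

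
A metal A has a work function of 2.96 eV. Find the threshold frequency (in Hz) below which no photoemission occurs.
7.1572e+14 Hz

The threshold frequency is when the photon energy equals the work function:
hf₀ = φ

Solving for f₀:
f₀ = φ/h = (2.96 eV × 1.602×10⁻¹⁹ J/eV) / (6.626×10⁻³⁴ J·s)
f₀ = 7.1572e+14 Hz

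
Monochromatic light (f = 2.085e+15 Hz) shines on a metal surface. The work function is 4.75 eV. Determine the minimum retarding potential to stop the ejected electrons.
3.8729 V

The stopping potential V_s satisfies: eV_s = KE_max

First, find KE_max using Einstein's equation:
E_photon = hf = (6.626×10⁻³⁴ J·s)(2.085e+15 Hz) = 8.6229 eV
KE_max = E_photon - φ = 8.6229 - 4.75 = 3.8729 eV

Since eV_s = KE_max:
V_s = KE_max/e = 3.8729 V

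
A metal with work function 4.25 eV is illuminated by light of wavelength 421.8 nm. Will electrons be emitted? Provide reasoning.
No

For photoemission, the photon energy must exceed the work function.

Photon energy: E = hc/λ = 2.9394 eV
Work function: φ = 4.25 eV

Since E_photon (2.9394 eV) < φ (4.25 eV), photoemission will NOT occur.
The threshold wavelength is λ₀ = hc/φ = 291.7 nm.
Since 421.8 nm > 291.7 nm, the photons lack sufficient energy.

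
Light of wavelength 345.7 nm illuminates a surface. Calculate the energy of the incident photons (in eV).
3.5865 eV

Using E = hf = hc/λ:

E = hc/λ = (6.626×10⁻³⁴ J·s)(3×10⁸ m/s) / (345.7×10⁻⁹ m)
E = 3.5865 eV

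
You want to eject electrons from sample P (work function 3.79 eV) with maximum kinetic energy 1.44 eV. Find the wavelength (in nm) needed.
237.06 nm

From Einstein's equation: KE_max = hc/λ - φ

Rearranging for λ:
hc/λ = KE_max + φ
λ = hc/(KE_max + φ)

Required photon energy:
E_photon = KE_max + φ = 1.44 + 3.79 = 5.23 eV

Required wavelength:
λ = hc/E_photon = (6.626×10⁻³⁴)(3×10⁸) / (5.23 × 1.602×10⁻¹⁹)
λ = 237.06 nm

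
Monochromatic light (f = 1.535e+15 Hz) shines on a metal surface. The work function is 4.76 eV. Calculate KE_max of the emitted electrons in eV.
1.5882 eV

Using Einstein's photoelectric equation: KE_max = hf - φ

First, calculate the photon energy:
E_photon = hf = (6.626×10⁻³⁴ J·s)(1.535e+15 Hz)
E_photon = 6.3482 eV

Then, the maximum kinetic energy:
KE_max = E_photon - φ = 6.3482 eV - 4.76 eV = 1.5882 eV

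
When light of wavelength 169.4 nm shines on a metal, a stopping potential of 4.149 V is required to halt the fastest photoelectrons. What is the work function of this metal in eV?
3.17 eV

The stopping potential gives the maximum kinetic energy: KE_max = eV_s = 4.149 eV

From Einstein's photoelectric equation: KE_max = hc/λ - φ
Rearranging: φ = hc/λ - KE_max

Calculate photon energy:
E_photon = hc/λ = (6.626×10⁻³⁴ J·s)(3×10⁸ m/s) / (169.4×10⁻⁹ m) = 7.3190 eV

Therefore:
φ = 7.3190 - 4.149 = 3.17 eV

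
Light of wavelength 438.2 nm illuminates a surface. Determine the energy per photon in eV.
2.8294 eV

Using E = hf = hc/λ:

E = hc/λ = (6.626×10⁻³⁴ J·s)(3×10⁸ m/s) / (438.2×10⁻⁹ m)
E = 2.8294 eV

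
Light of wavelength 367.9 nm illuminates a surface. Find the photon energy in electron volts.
3.3701 eV

Using E = hf = hc/λ:

E = hc/λ = (6.626×10⁻³⁴ J·s)(3×10⁸ m/s) / (367.9×10⁻⁹ m)
E = 3.3701 eV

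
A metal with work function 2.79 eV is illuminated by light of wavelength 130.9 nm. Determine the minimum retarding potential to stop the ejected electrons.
6.6817 V

The stopping potential V_s satisfies: eV_s = KE_max

First, find KE_max using Einstein's equation:
E_photon = hc/λ = 9.4717 eV
KE_max = E_photon - φ = 9.4717 - 2.79 = 6.6817 eV

Since eV_s = KE_max:
V_s = KE_max/e = 6.6817 V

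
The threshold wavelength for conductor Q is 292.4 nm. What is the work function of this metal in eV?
4.24 eV

At the threshold wavelength, photon energy equals work function:
φ = hc/λ₀

Calculating:
φ = (6.626×10⁻³⁴ J·s)(3×10⁸ m/s) / (292.4×10⁻⁹ m)
φ = 4.24 eV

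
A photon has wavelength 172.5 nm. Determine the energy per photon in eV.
7.1875 eV

Using E = hf = hc/λ:

E = hc/λ = (6.626×10⁻³⁴ J·s)(3×10⁸ m/s) / (172.5×10⁻⁹ m)
E = 7.1875 eV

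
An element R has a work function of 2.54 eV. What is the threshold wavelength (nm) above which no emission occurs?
488.13 nm

The threshold wavelength is when the photon energy equals the work function:
hc/λ₀ = φ

Solving for λ₀:
λ₀ = hc/φ = (6.626×10⁻³⁴ J·s)(3×10⁸ m/s) / (2.54 eV × 1.602×10⁻¹⁹ J/eV)
λ₀ = 488.13 nm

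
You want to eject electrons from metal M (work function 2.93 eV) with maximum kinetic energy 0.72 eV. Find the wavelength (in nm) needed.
339.68 nm

From Einstein's equation: KE_max = hc/λ - φ

Rearranging for λ:
hc/λ = KE_max + φ
λ = hc/(KE_max + φ)

Required photon energy:
E_photon = KE_max + φ = 0.72 + 2.93 = 3.65 eV

Required wavelength:
λ = hc/E_photon = (6.626×10⁻³⁴)(3×10⁸) / (3.65 × 1.602×10⁻¹⁹)
λ = 339.68 nm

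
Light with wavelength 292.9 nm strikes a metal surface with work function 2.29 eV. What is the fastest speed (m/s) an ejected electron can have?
8.2672e+05 m/s

First, find the maximum kinetic energy:
E_photon = hc/λ = 4.2330 eV
KE_max = E_photon - φ = 4.2330 - 2.29 = 1.9430 eV

Convert to Joules: KE_max = 1.9430 × 1.602×10⁻¹⁹ J = 3.1130e-19 J

Then use KE = ½mv² to find velocity:
v = √(2·KE/m) = √(2 × 3.1130e-19 J / 9.109e-31 kg)
v = 8.2672e+05 m/s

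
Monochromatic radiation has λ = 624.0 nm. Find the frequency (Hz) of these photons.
4.8044e+14 Hz

Using the wave equation: c = fλ

Solving for frequency:
f = c/λ = (3×10⁸ m/s) / (624.0×10⁻⁹ m)
f = 4.8044e+14 Hz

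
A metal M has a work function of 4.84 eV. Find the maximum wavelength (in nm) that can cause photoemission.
256.17 nm

The threshold wavelength is when the photon energy equals the work function:
hc/λ₀ = φ

Solving for λ₀:
λ₀ = hc/φ = (6.626×10⁻³⁴ J·s)(3×10⁸ m/s) / (4.84 eV × 1.602×10⁻¹⁹ J/eV)
λ₀ = 256.17 nm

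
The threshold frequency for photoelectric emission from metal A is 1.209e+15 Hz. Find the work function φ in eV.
5.00 eV

At the threshold frequency, photon energy equals work function:
φ = hf₀

Calculating:
φ = (6.626×10⁻³⁴ J·s)(1.209e+15 Hz)
φ = 5.00 eV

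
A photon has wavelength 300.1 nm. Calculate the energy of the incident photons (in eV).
4.1314 eV

Using E = hf = hc/λ:

E = hc/λ = (6.626×10⁻³⁴ J·s)(3×10⁸ m/s) / (300.1×10⁻⁹ m)
E = 4.1314 eV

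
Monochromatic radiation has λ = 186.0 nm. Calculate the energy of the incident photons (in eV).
6.6658 eV

Using E = hf = hc/λ:

E = hc/λ = (6.626×10⁻³⁴ J·s)(3×10⁸ m/s) / (186.0×10⁻⁹ m)
E = 6.6658 eV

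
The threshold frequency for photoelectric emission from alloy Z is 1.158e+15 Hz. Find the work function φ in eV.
4.79 eV

At the threshold frequency, photon energy equals work function:
φ = hf₀

Calculating:
φ = (6.626×10⁻³⁴ J·s)(1.158e+15 Hz)
φ = 4.79 eV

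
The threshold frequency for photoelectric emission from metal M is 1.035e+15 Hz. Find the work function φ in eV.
4.28 eV

At the threshold frequency, photon energy equals work function:
φ = hf₀

Calculating:
φ = (6.626×10⁻³⁴ J·s)(1.035e+15 Hz)
φ = 4.28 eV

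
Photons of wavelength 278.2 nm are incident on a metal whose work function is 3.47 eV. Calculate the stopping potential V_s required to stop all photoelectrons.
0.9867 V

The stopping potential V_s satisfies: eV_s = KE_max

First, find KE_max using Einstein's equation:
E_photon = hc/λ = 4.4567 eV
KE_max = E_photon - φ = 4.4567 - 3.47 = 0.9867 eV

Since eV_s = KE_max:
V_s = KE_max/e = 0.9867 V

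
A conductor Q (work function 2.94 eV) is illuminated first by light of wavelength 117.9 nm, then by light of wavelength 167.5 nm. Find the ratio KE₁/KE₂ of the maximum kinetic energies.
1.6979

Using Einstein's equation: KE_max = hc/λ - φ

For λ₁ = 117.9 nm:
E₁ = hc/λ₁ = 10.5160 eV
KE₁ = E₁ - φ = 10.5160 - 2.94 = 7.5760 eV

For λ₂ = 167.5 nm:
E₂ = hc/λ₂ = 7.4020 eV
KE₂ = E₂ - φ = 7.4020 - 2.94 = 4.4620 eV

Ratio: KE₁/KE₂ = 7.5760/4.4620 = 1.6979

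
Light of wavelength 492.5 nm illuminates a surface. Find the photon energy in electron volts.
2.5174 eV

Using E = hf = hc/λ:

E = hc/λ = (6.626×10⁻³⁴ J·s)(3×10⁸ m/s) / (492.5×10⁻⁹ m)
E = 2.5174 eV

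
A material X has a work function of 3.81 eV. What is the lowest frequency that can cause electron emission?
9.2125e+14 Hz

The threshold frequency is when the photon energy equals the work function:
hf₀ = φ

Solving for f₀:
f₀ = φ/h = (3.81 eV × 1.602×10⁻¹⁹ J/eV) / (6.626×10⁻³⁴ J·s)
f₀ = 9.2125e+14 Hz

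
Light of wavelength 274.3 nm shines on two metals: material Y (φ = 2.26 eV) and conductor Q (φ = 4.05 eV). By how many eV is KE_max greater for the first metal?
1.7900 eV

Using KE_max = hc/λ - φ for each metal:

Photon energy: E = hc/λ = 4.5200 eV

For material Y (φ₁ = 2.26 eV):
KE₁ = E - φ₁ = 4.5200 - 2.26 = 2.2600 eV

For conductor Q (φ₂ = 4.05 eV):
KE₂ = E - φ₂ = 4.5200 - 4.05 = 0.4700 eV

Difference:
ΔKE = KE₁ - KE₂ = 2.2600 - 0.4700 = 1.7900 eV

Note: The difference equals the difference in work functions: 4.05 - 2.26 = 1.79 eV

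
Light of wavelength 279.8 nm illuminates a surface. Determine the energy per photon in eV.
4.4312 eV

Using E = hf = hc/λ:

E = hc/λ = (6.626×10⁻³⁴ J·s)(3×10⁸ m/s) / (279.8×10⁻⁹ m)
E = 4.4312 eV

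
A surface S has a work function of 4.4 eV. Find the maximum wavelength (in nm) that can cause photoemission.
281.78 nm

The threshold wavelength is when the photon energy equals the work function:
hc/λ₀ = φ

Solving for λ₀:
λ₀ = hc/φ = (6.626×10⁻³⁴ J·s)(3×10⁸ m/s) / (4.4 eV × 1.602×10⁻¹⁹ J/eV)
λ₀ = 281.78 nm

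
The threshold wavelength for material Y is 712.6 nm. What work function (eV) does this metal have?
1.74 eV

At the threshold wavelength, photon energy equals work function:
φ = hc/λ₀

Calculating:
φ = (6.626×10⁻³⁴ J·s)(3×10⁸ m/s) / (712.6×10⁻⁹ m)
φ = 1.74 eV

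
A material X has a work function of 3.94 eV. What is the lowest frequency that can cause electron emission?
9.5269e+14 Hz

The threshold frequency is when the photon energy equals the work function:
hf₀ = φ

Solving for f₀:
f₀ = φ/h = (3.94 eV × 1.602×10⁻¹⁹ J/eV) / (6.626×10⁻³⁴ J·s)
f₀ = 9.5269e+14 Hz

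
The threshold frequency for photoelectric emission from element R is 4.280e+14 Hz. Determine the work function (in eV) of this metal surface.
1.77 eV

At the threshold frequency, photon energy equals work function:
φ = hf₀

Calculating:
φ = (6.626×10⁻³⁴ J·s)(4.280e+14 Hz)
φ = 1.77 eV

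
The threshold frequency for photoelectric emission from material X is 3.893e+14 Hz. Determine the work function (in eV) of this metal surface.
1.61 eV

At the threshold frequency, photon energy equals work function:
φ = hf₀

Calculating:
φ = (6.626×10⁻³⁴ J·s)(3.893e+14 Hz)
φ = 1.61 eV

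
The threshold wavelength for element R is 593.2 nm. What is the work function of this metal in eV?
2.09 eV

At the threshold wavelength, photon energy equals work function:
φ = hc/λ₀

Calculating:
φ = (6.626×10⁻³⁴ J·s)(3×10⁸ m/s) / (593.2×10⁻⁹ m)
φ = 2.09 eV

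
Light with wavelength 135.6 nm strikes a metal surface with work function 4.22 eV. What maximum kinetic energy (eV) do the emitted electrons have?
4.9234 eV

Using Einstein's photoelectric equation: KE_max = hf - φ = hc/λ - φ

First, calculate the photon energy:
E_photon = hc/λ = (6.626×10⁻³⁴ J·s)(3×10⁸ m/s) / (135.6×10⁻⁹ m)
E_photon = 9.1434 eV

Then, the maximum kinetic energy:
KE_max = E_photon - φ = 9.1434 eV - 4.22 eV = 4.9234 eV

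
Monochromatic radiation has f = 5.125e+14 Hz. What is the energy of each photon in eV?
2.1195 eV

Using E = hf:

E = hf = (6.626×10⁻³⁴ J·s)(5.125e+14 Hz)
E = 2.1195 eV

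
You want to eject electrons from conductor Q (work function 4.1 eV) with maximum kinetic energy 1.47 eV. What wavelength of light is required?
222.59 nm

From Einstein's equation: KE_max = hc/λ - φ

Rearranging for λ:
hc/λ = KE_max + φ
λ = hc/(KE_max + φ)

Required photon energy:
E_photon = KE_max + φ = 1.47 + 4.1 = 5.57 eV

Required wavelength:
λ = hc/E_photon = (6.626×10⁻³⁴)(3×10⁸) / (5.57 × 1.602×10⁻¹⁹)
λ = 222.59 nm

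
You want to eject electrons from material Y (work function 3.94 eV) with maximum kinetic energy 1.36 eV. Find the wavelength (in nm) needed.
233.93 nm

From Einstein's equation: KE_max = hc/λ - φ

Rearranging for λ:
hc/λ = KE_max + φ
λ = hc/(KE_max + φ)

Required photon energy:
E_photon = KE_max + φ = 1.36 + 3.94 = 5.30 eV

Required wavelength:
λ = hc/E_photon = (6.626×10⁻³⁴)(3×10⁸) / (5.30 × 1.602×10⁻¹⁹)
λ = 233.93 nm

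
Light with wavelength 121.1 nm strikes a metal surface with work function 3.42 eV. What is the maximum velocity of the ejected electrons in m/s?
1.5487e+06 m/s

First, find the maximum kinetic energy:
E_photon = hc/λ = 10.2382 eV
KE_max = E_photon - φ = 10.2382 - 3.42 = 6.8182 eV

Convert to Joules: KE_max = 6.8182 × 1.602×10⁻¹⁹ J = 1.0924e-18 J

Then use KE = ½mv² to find velocity:
v = √(2·KE/m) = √(2 × 1.0924e-18 J / 9.109e-31 kg)
v = 1.5487e+06 m/s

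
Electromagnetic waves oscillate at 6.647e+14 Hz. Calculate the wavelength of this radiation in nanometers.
451.02 nm

Using the wave equation: c = fλ

Solving for wavelength:
λ = c/f = (3×10⁸ m/s) / (6.647e+14 Hz)
λ = 451.02 nm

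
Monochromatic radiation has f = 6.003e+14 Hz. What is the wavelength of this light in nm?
499.40 nm

Using the wave equation: c = fλ

Solving for wavelength:
λ = c/f = (3×10⁸ m/s) / (6.003e+14 Hz)
λ = 499.40 nm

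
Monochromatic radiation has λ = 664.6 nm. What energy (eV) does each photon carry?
1.8655 eV

Using E = hf = hc/λ:

E = hc/λ = (6.626×10⁻³⁴ J·s)(3×10⁸ m/s) / (664.6×10⁻⁹ m)
E = 1.8655 eV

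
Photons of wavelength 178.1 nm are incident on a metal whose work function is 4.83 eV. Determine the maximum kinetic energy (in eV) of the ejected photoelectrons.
2.1315 eV

Using Einstein's photoelectric equation: KE_max = hf - φ = hc/λ - φ

First, calculate the photon energy:
E_photon = hc/λ = (6.626×10⁻³⁴ J·s)(3×10⁸ m/s) / (178.1×10⁻⁹ m)
E_photon = 6.9615 eV

Then, the maximum kinetic energy:
KE_max = E_photon - φ = 6.9615 eV - 4.83 eV = 2.1315 eV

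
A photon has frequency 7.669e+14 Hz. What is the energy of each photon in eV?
3.1716 eV

Using E = hf:

E = hf = (6.626×10⁻³⁴ J·s)(7.669e+14 Hz)
E = 3.1716 eV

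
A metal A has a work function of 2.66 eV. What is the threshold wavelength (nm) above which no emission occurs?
466.11 nm

The threshold wavelength is when the photon energy equals the work function:
hc/λ₀ = φ

Solving for λ₀:
λ₀ = hc/φ = (6.626×10⁻³⁴ J·s)(3×10⁸ m/s) / (2.66 eV × 1.602×10⁻¹⁹ J/eV)
λ₀ = 466.11 nm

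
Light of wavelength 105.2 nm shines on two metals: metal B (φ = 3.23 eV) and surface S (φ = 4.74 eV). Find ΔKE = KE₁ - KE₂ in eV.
1.5100 eV

Using KE_max = hc/λ - φ for each metal:

Photon energy: E = hc/λ = 11.7856 eV

For metal B (φ₁ = 3.23 eV):
KE₁ = E - φ₁ = 11.7856 - 3.23 = 8.5556 eV

For surface S (φ₂ = 4.74 eV):
KE₂ = E - φ₂ = 11.7856 - 4.74 = 7.0456 eV

Difference:
ΔKE = KE₁ - KE₂ = 8.5556 - 7.0456 = 1.5100 eV

Note: The difference equals the difference in work functions: 4.74 - 3.23 = 1.51 eV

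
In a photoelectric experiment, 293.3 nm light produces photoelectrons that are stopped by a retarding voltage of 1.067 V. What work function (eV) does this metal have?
3.16 eV

The stopping potential gives the maximum kinetic energy: KE_max = eV_s = 1.067 eV

From Einstein's photoelectric equation: KE_max = hc/λ - φ
Rearranging: φ = hc/λ - KE_max

Calculate photon energy:
E_photon = hc/λ = (6.626×10⁻³⁴ J·s)(3×10⁸ m/s) / (293.3×10⁻⁹ m) = 4.2272 eV

Therefore:
φ = 4.2272 - 1.067 = 3.16 eV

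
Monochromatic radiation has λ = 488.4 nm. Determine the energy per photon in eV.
2.5386 eV

Using E = hf = hc/λ:

E = hc/λ = (6.626×10⁻³⁴ J·s)(3×10⁸ m/s) / (488.4×10⁻⁹ m)
E = 2.5386 eV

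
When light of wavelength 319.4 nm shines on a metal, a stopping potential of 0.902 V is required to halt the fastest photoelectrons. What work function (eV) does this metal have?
2.98 eV

The stopping potential gives the maximum kinetic energy: KE_max = eV_s = 0.902 eV

From Einstein's photoelectric equation: KE_max = hc/λ - φ
Rearranging: φ = hc/λ - KE_max

Calculate photon energy:
E_photon = hc/λ = (6.626×10⁻³⁴ J·s)(3×10⁸ m/s) / (319.4×10⁻⁹ m) = 3.8818 eV

Therefore:
φ = 3.8818 - 0.902 = 2.98 eV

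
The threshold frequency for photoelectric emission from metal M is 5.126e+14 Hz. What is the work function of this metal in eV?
2.12 eV

At the threshold frequency, photon energy equals work function:
φ = hf₀

Calculating:
φ = (6.626×10⁻³⁴ J·s)(5.126e+14 Hz)
φ = 2.12 eV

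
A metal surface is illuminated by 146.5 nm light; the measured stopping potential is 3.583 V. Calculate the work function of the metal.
4.88 eV

The stopping potential gives the maximum kinetic energy: KE_max = eV_s = 3.583 eV

From Einstein's photoelectric equation: KE_max = hc/λ - φ
Rearranging: φ = hc/λ - KE_max

Calculate photon energy:
E_photon = hc/λ = (6.626×10⁻³⁴ J·s)(3×10⁸ m/s) / (146.5×10⁻⁹ m) = 8.4631 eV

Therefore:
φ = 8.4631 - 3.583 = 4.88 eV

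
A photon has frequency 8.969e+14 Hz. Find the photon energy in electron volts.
3.7093 eV

Using E = hf:

E = hf = (6.626×10⁻³⁴ J·s)(8.969e+14 Hz)
E = 3.7093 eV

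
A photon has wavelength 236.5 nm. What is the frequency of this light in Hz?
1.2676e+15 Hz

Using the wave equation: c = fλ

Solving for frequency:
f = c/λ = (3×10⁸ m/s) / (236.5×10⁻⁹ m)
f = 1.2676e+15 Hz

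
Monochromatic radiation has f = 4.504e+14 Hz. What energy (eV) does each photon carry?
1.8627 eV

Using E = hf:

E = hf = (6.626×10⁻³⁴ J·s)(4.504e+14 Hz)
E = 1.8627 eV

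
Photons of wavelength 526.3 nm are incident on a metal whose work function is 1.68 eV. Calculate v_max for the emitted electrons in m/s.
4.8756e+05 m/s

First, find the maximum kinetic energy:
E_photon = hc/λ = 2.3558 eV
KE_max = E_photon - φ = 2.3558 - 1.68 = 0.6758 eV

Convert to Joules: KE_max = 0.6758 × 1.602×10⁻¹⁹ J = 1.0827e-19 J

Then use KE = ½mv² to find velocity:
v = √(2·KE/m) = √(2 × 1.0827e-19 J / 9.109e-31 kg)
v = 4.8756e+05 m/s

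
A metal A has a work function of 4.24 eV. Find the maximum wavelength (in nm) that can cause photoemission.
292.42 nm

The threshold wavelength is when the photon energy equals the work function:
hc/λ₀ = φ

Solving for λ₀:
λ₀ = hc/φ = (6.626×10⁻³⁴ J·s)(3×10⁸ m/s) / (4.24 eV × 1.602×10⁻¹⁹ J/eV)
λ₀ = 292.42 nm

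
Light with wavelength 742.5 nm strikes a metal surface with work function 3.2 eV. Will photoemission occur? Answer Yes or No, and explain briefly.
No

For photoemission, the photon energy must exceed the work function.

Photon energy: E = hc/λ = 1.6698 eV
Work function: φ = 3.2 eV

Since E_photon (1.6698 eV) < φ (3.2 eV), photoemission will NOT occur.
The threshold wavelength is λ₀ = hc/φ = 387.5 nm.
Since 742.5 nm > 387.5 nm, the photons lack sufficient energy.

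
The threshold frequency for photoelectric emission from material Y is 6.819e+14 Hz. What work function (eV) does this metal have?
2.82 eV

At the threshold frequency, photon energy equals work function:
φ = hf₀

Calculating:
φ = (6.626×10⁻³⁴ J·s)(6.819e+14 Hz)
φ = 2.82 eV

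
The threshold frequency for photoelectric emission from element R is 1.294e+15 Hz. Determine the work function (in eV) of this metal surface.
5.35 eV

At the threshold frequency, photon energy equals work function:
φ = hf₀

Calculating:
φ = (6.626×10⁻³⁴ J·s)(1.294e+15 Hz)
φ = 5.35 eV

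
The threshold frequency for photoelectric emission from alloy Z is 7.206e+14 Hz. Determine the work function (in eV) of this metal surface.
2.98 eV

At the threshold frequency, photon energy equals work function:
φ = hf₀

Calculating:
φ = (6.626×10⁻³⁴ J·s)(7.206e+14 Hz)
φ = 2.98 eV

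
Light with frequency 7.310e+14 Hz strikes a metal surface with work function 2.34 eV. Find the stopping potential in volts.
0.6832 V

The stopping potential V_s satisfies: eV_s = KE_max

First, find KE_max using Einstein's equation:
E_photon = hf = (6.626×10⁻³⁴ J·s)(7.310e+14 Hz) = 3.0232 eV
KE_max = E_photon - φ = 3.0232 - 2.34 = 0.6832 eV

Since eV_s = KE_max:
V_s = KE_max/e = 0.6832 V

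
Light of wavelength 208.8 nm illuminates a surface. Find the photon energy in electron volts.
5.9379 eV

Using E = hf = hc/λ:

E = hc/λ = (6.626×10⁻³⁴ J·s)(3×10⁸ m/s) / (208.8×10⁻⁹ m)
E = 5.9379 eV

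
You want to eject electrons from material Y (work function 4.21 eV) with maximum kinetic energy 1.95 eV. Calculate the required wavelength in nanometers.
201.27 nm

From Einstein's equation: KE_max = hc/λ - φ

Rearranging for λ:
hc/λ = KE_max + φ
λ = hc/(KE_max + φ)

Required photon energy:
E_photon = KE_max + φ = 1.95 + 4.21 = 6.16 eV

Required wavelength:
λ = hc/E_photon = (6.626×10⁻³⁴)(3×10⁸) / (6.16 × 1.602×10⁻¹⁹)
λ = 201.27 nm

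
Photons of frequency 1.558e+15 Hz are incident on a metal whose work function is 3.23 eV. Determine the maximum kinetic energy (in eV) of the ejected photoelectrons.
3.2134 eV

Using Einstein's photoelectric equation: KE_max = hf - φ

First, calculate the photon energy:
E_photon = hf = (6.626×10⁻³⁴ J·s)(1.558e+15 Hz)
E_photon = 6.4434 eV

Then, the maximum kinetic energy:
KE_max = E_photon - φ = 6.4434 eV - 3.23 eV = 3.2134 eV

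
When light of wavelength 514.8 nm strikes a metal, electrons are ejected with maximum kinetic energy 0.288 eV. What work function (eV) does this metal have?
2.12 eV

From Einstein's photoelectric equation: KE_max = hf - φ = hc/λ - φ

Rearranging for φ:
φ = hc/λ - KE_max

Calculate photon energy:
E_photon = hc/λ = 2.4084 eV

Therefore:
φ = 2.4084 - 0.288 = 2.12 eV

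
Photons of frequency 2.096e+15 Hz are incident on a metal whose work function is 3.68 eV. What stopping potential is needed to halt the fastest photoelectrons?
4.9884 V

The stopping potential V_s satisfies: eV_s = KE_max

First, find KE_max using Einstein's equation:
E_photon = hf = (6.626×10⁻³⁴ J·s)(2.096e+15 Hz) = 8.6684 eV
KE_max = E_photon - φ = 8.6684 - 3.68 = 4.9884 eV

Since eV_s = KE_max:
V_s = KE_max/e = 4.9884 V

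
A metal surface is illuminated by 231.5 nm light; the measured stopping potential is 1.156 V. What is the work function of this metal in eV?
4.20 eV

The stopping potential gives the maximum kinetic energy: KE_max = eV_s = 1.156 eV

From Einstein's photoelectric equation: KE_max = hc/λ - φ
Rearranging: φ = hc/λ - KE_max

Calculate photon energy:
E_photon = hc/λ = (6.626×10⁻³⁴ J·s)(3×10⁸ m/s) / (231.5×10⁻⁹ m) = 5.3557 eV

Therefore:
φ = 5.3557 - 1.156 = 4.20 eV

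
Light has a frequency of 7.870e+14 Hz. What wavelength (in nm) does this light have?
380.93 nm

Using the wave equation: c = fλ

Solving for wavelength:
λ = c/f = (3×10⁸ m/s) / (7.870e+14 Hz)
λ = 380.93 nm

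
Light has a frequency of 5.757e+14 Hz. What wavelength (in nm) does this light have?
520.74 nm

Using the wave equation: c = fλ

Solving for wavelength:
λ = c/f = (3×10⁸ m/s) / (5.757e+14 Hz)
λ = 520.74 nm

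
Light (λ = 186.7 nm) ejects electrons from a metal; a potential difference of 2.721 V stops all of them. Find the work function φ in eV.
3.92 eV

The stopping potential gives the maximum kinetic energy: KE_max = eV_s = 2.721 eV

From Einstein's photoelectric equation: KE_max = hc/λ - φ
Rearranging: φ = hc/λ - KE_max

Calculate photon energy:
E_photon = hc/λ = (6.626×10⁻³⁴ J·s)(3×10⁸ m/s) / (186.7×10⁻⁹ m) = 6.6408 eV

Therefore:
φ = 6.6408 - 2.721 = 3.92 eV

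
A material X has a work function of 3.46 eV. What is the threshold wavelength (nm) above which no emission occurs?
358.34 nm

The threshold wavelength is when the photon energy equals the work function:
hc/λ₀ = φ

Solving for λ₀:
λ₀ = hc/φ = (6.626×10⁻³⁴ J·s)(3×10⁸ m/s) / (3.46 eV × 1.602×10⁻¹⁹ J/eV)
λ₀ = 358.34 nm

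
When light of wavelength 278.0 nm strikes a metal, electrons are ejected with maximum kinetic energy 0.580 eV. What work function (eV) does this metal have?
3.88 eV

From Einstein's photoelectric equation: KE_max = hf - φ = hc/λ - φ

Rearranging for φ:
φ = hc/λ - KE_max

Calculate photon energy:
E_photon = hc/λ = 4.4599 eV

Therefore:
φ = 4.4599 - 0.580 = 3.88 eV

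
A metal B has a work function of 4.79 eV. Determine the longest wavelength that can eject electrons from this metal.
258.84 nm

The threshold wavelength is when the photon energy equals the work function:
hc/λ₀ = φ

Solving for λ₀:
λ₀ = hc/φ = (6.626×10⁻³⁴ J·s)(3×10⁸ m/s) / (4.79 eV × 1.602×10⁻¹⁹ J/eV)
λ₀ = 258.84 nm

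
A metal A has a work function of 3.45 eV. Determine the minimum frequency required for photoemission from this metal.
8.3421e+14 Hz

The threshold frequency is when the photon energy equals the work function:
hf₀ = φ

Solving for f₀:
f₀ = φ/h = (3.45 eV × 1.602×10⁻¹⁹ J/eV) / (6.626×10⁻³⁴ J·s)
f₀ = 8.3421e+14 Hz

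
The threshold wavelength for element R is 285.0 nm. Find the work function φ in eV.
4.35 eV

At the threshold wavelength, photon energy equals work function:
φ = hc/λ₀

Calculating:
φ = (6.626×10⁻³⁴ J·s)(3×10⁸ m/s) / (285.0×10⁻⁹ m)
φ = 4.35 eV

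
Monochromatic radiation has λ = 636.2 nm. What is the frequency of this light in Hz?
4.7122e+14 Hz

Using the wave equation: c = fλ

Solving for frequency:
f = c/λ = (3×10⁸ m/s) / (636.2×10⁻⁹ m)
f = 4.7122e+14 Hz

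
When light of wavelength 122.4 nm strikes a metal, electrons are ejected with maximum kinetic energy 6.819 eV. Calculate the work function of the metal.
3.31 eV

From Einstein's photoelectric equation: KE_max = hf - φ = hc/λ - φ

Rearranging for φ:
φ = hc/λ - KE_max

Calculate photon energy:
E_photon = hc/λ = 10.1294 eV

Therefore:
φ = 10.1294 - 6.819 = 3.31 eV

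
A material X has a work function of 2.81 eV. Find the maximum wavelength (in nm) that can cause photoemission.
441.22 nm

The threshold wavelength is when the photon energy equals the work function:
hc/λ₀ = φ

Solving for λ₀:
λ₀ = hc/φ = (6.626×10⁻³⁴ J·s)(3×10⁸ m/s) / (2.81 eV × 1.602×10⁻¹⁹ J/eV)
λ₀ = 441.22 nm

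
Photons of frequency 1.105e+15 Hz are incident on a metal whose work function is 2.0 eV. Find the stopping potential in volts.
2.5699 V

The stopping potential V_s satisfies: eV_s = KE_max

First, find KE_max using Einstein's equation:
E_photon = hf = (6.626×10⁻³⁴ J·s)(1.105e+15 Hz) = 4.5699 eV
KE_max = E_photon - φ = 4.5699 - 2.0 = 2.5699 eV

Since eV_s = KE_max:
V_s = KE_max/e = 2.5699 V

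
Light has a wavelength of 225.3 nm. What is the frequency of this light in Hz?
1.3306e+15 Hz

Using the wave equation: c = fλ

Solving for frequency:
f = c/λ = (3×10⁸ m/s) / (225.3×10⁻⁹ m)
f = 1.3306e+15 Hz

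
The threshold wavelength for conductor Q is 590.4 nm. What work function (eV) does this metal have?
2.10 eV

At the threshold wavelength, photon energy equals work function:
φ = hc/λ₀

Calculating:
φ = (6.626×10⁻³⁴ J·s)(3×10⁸ m/s) / (590.4×10⁻⁹ m)
φ = 2.10 eV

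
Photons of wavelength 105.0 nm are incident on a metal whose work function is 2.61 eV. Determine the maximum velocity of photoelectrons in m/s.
1.7988e+06 m/s

First, find the maximum kinetic energy:
E_photon = hc/λ = 11.8080 eV
KE_max = E_photon - φ = 11.8080 - 2.61 = 9.1980 eV

Convert to Joules: KE_max = 9.1980 × 1.602×10⁻¹⁹ J = 1.4737e-18 J

Then use KE = ½mv² to find velocity:
v = √(2·KE/m) = √(2 × 1.4737e-18 J / 9.109e-31 kg)
v = 1.7988e+06 m/s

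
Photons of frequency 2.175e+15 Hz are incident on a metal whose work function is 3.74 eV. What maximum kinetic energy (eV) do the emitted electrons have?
5.2551 eV

Using Einstein's photoelectric equation: KE_max = hf - φ

First, calculate the photon energy:
E_photon = hf = (6.626×10⁻³⁴ J·s)(2.175e+15 Hz)
E_photon = 8.9951 eV

Then, the maximum kinetic energy:
KE_max = E_photon - φ = 8.9951 eV - 3.74 eV = 5.2551 eV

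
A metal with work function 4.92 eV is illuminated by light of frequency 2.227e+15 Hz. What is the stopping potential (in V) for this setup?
4.2901 V

The stopping potential V_s satisfies: eV_s = KE_max

First, find KE_max using Einstein's equation:
E_photon = hf = (6.626×10⁻³⁴ J·s)(2.227e+15 Hz) = 9.2101 eV
KE_max = E_photon - φ = 9.2101 - 4.92 = 4.2901 eV

Since eV_s = KE_max:
V_s = KE_max/e = 4.2901 V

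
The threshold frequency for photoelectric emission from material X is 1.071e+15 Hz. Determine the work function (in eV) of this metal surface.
4.43 eV

At the threshold frequency, photon energy equals work function:
φ = hf₀

Calculating:
φ = (6.626×10⁻³⁴ J·s)(1.071e+15 Hz)
φ = 4.43 eV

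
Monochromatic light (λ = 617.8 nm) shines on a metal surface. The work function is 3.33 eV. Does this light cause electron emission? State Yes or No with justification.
No

For photoemission, the photon energy must exceed the work function.

Photon energy: E = hc/λ = 2.0069 eV
Work function: φ = 3.33 eV

Since E_photon (2.0069 eV) < φ (3.33 eV), photoemission will NOT occur.
The threshold wavelength is λ₀ = hc/φ = 372.3 nm.
Since 617.8 nm > 372.3 nm, the photons lack sufficient energy.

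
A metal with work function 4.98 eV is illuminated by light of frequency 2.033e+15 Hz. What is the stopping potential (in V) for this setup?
3.4278 V

The stopping potential V_s satisfies: eV_s = KE_max

First, find KE_max using Einstein's equation:
E_photon = hf = (6.626×10⁻³⁴ J·s)(2.033e+15 Hz) = 8.4078 eV
KE_max = E_photon - φ = 8.4078 - 4.98 = 3.4278 eV

Since eV_s = KE_max:
V_s = KE_max/e = 3.4278 V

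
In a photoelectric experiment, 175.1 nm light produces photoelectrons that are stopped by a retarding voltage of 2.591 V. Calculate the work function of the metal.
4.49 eV

The stopping potential gives the maximum kinetic energy: KE_max = eV_s = 2.591 eV

From Einstein's photoelectric equation: KE_max = hc/λ - φ
Rearranging: φ = hc/λ - KE_max

Calculate photon energy:
E_photon = hc/λ = (6.626×10⁻³⁴ J·s)(3×10⁸ m/s) / (175.1×10⁻⁹ m) = 7.0808 eV

Therefore:
φ = 7.0808 - 2.591 = 4.49 eV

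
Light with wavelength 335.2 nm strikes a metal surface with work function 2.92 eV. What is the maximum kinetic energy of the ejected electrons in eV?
0.7788 eV

Using Einstein's photoelectric equation: KE_max = hf - φ = hc/λ - φ

First, calculate the photon energy:
E_photon = hc/λ = (6.626×10⁻³⁴ J·s)(3×10⁸ m/s) / (335.2×10⁻⁹ m)
E_photon = 3.6988 eV

Then, the maximum kinetic energy:
KE_max = E_photon - φ = 3.6988 eV - 2.92 eV = 0.7788 eV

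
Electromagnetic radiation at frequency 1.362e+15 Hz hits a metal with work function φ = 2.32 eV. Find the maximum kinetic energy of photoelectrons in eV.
3.3128 eV

Using Einstein's photoelectric equation: KE_max = hf - φ

First, calculate the photon energy:
E_photon = hf = (6.626×10⁻³⁴ J·s)(1.362e+15 Hz)
E_photon = 5.6328 eV

Then, the maximum kinetic energy:
KE_max = E_photon - φ = 5.6328 eV - 2.32 eV = 3.3128 eV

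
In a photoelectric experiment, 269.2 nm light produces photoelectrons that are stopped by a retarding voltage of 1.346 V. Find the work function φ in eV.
3.26 eV

The stopping potential gives the maximum kinetic energy: KE_max = eV_s = 1.346 eV

From Einstein's photoelectric equation: KE_max = hc/λ - φ
Rearranging: φ = hc/λ - KE_max

Calculate photon energy:
E_photon = hc/λ = (6.626×10⁻³⁴ J·s)(3×10⁸ m/s) / (269.2×10⁻⁹ m) = 4.6057 eV

Therefore:
φ = 4.6057 - 1.346 = 3.26 eV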